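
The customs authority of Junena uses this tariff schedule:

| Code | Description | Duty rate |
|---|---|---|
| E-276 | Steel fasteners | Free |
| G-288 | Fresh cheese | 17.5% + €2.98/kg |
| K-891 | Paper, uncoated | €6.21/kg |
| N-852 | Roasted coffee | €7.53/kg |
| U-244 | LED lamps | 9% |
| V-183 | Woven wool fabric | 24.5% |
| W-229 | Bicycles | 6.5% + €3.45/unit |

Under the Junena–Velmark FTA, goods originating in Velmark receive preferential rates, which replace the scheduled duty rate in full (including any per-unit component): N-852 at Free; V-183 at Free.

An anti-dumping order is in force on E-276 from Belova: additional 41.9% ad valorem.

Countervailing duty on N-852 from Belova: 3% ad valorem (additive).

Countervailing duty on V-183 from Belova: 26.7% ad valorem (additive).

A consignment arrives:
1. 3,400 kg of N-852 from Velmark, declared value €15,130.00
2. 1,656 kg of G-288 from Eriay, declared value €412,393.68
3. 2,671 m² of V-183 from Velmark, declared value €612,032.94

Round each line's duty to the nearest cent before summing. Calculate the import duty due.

€77,103.77

Line 1 (N-852, Velmark, 3,400 kg, €15,130.00):
Base rate for N-852 is €7.53/kg.
Origin Velmark qualifies under the Junena–Velmark agreement and N-852 is covered: preferential rate Free applies instead.
The additional-duty order on N-852 targets Belova, not Velmark; it does not apply.
Duty = €15,130.00 × 0% = €0.00.
Line 2 (G-288, Eriay, 1,656 kg, €412,393.68):
Base rate for G-288 is 17.5% + €2.98/kg.
Duty = €412,393.68 × 17.5% + 1,656 × €2.98 = €77,103.77.
Line 3 (V-183, Velmark, 2,671 m², €612,032.94):
Base rate for V-183 is 24.5%.
Origin Velmark qualifies under the Junena–Velmark agreement and V-183 is covered: preferential rate Free applies instead.
The additional-duty order on V-183 targets Belova, not Velmark; it does not apply.
Duty = €612,032.94 × 0% = €0.00.
Total = €0.00 + €77,103.77 + €0.00 = €77,103.77.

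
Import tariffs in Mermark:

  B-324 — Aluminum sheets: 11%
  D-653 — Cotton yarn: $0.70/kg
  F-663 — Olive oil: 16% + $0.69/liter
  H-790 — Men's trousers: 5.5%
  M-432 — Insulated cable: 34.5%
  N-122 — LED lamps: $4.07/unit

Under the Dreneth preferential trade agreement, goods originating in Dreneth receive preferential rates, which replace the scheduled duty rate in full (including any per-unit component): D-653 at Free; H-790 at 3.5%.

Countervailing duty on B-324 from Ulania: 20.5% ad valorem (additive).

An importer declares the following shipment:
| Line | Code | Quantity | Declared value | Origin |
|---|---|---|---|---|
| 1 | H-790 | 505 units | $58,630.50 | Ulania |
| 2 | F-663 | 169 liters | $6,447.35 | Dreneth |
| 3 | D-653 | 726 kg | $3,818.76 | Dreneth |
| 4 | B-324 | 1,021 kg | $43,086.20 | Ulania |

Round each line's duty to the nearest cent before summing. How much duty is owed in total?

Line 1 (H-790, Ulania, 505 units, $58,630.50):
Base rate for H-790 is 5.5%.
H-790 has an FTA preferential rate, but origin Ulania is not Dreneth; base rate stands.
Duty = $58,630.50 × 5.5% = $3,224.68.
Line 2 (F-663, Dreneth, 169 liters, $6,447.35):
Base rate for F-663 is 16% + $0.69/liter.
Origin Dreneth is the FTA partner but F-663 is not on the preference list; base rate stands.
Duty = $6,447.35 × 16% + 169 × $0.69 = $1,148.19.
Line 3 (D-653, Dreneth, 726 kg, $3,818.76):
Base rate for D-653 is $0.70/kg.
Origin Dreneth qualifies under the Mermark–Dreneth agreement and D-653 is covered: preferential rate Free applies instead.
Duty = $3,818.76 × 0% = $0.00.
Line 4 (B-324, Ulania, 1,021 kg, $43,086.20):
Base rate for B-324 is 11%.
Additional duty on B-324 from Ulania: +20.5%. Applied ad valorem rate: 11% + 20.5% = 31.5%.
Duty = $43,086.20 × 31.5% = $13,572.15.
Total = $3,224.68 + $1,148.19 + $0.00 + $13,572.15 = $17,945.02.

$17,945.02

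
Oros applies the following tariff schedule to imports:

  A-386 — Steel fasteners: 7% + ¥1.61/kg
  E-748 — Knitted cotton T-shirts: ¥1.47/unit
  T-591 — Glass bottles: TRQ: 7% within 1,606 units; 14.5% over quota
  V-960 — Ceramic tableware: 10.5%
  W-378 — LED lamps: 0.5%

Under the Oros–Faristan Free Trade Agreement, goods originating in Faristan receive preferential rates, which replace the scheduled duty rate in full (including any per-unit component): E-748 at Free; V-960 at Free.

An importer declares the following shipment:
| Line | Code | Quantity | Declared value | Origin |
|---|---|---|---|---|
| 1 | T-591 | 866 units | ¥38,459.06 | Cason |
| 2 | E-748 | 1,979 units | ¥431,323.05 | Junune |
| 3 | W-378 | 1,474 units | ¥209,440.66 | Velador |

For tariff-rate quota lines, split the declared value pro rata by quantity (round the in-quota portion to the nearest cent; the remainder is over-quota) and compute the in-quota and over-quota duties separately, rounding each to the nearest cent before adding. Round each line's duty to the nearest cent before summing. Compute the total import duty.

Line 1 (T-591, Cason, 866 units, ¥38,459.06):
Code T-591 is under a tariff-rate quota (threshold 1,606 units). Quantity 866 units is within the quota, so the in-quota rate 7% applies to the full value.
Duty = ¥38,459.06 × 7% = ¥2,692.13.
Line 2 (E-748, Junune, 1,979 units, ¥431,323.05):
Base rate for E-748 is ¥1.47/unit.
E-748 has an FTA preferential rate, but origin Junune is not Faristan; base rate stands.
Duty = 1,979 × ¥1.47 = ¥2,909.13.
Line 3 (W-378, Velador, 1,474 units, ¥209,440.66):
Base rate for W-378 is 0.5%.
Duty = ¥209,440.66 × 0.5% = ¥1,047.20.
Total = ¥2,692.13 + ¥2,909.13 + ¥1,047.20 = ¥6,648.46.

¥6,648.46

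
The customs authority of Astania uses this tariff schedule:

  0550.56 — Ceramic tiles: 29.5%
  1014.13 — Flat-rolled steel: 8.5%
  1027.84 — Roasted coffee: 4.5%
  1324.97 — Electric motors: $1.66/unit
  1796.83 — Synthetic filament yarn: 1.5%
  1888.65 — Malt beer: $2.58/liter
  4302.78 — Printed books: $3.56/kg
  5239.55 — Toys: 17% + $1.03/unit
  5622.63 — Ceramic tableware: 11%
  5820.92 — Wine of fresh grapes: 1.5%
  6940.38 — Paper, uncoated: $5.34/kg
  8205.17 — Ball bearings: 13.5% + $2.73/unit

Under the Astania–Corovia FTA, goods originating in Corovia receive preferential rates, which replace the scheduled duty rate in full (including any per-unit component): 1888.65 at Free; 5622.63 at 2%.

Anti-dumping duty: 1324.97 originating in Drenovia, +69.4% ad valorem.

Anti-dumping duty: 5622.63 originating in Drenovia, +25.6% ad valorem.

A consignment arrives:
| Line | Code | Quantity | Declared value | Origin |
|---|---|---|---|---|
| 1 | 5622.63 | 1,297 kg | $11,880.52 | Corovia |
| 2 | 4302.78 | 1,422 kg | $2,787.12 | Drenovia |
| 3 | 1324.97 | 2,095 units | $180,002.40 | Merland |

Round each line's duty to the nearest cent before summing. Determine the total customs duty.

$8,777.63

Line 1 (5622.63, Corovia, 1,297 kg, $11,880.52):
Base rate for 5622.63 is 11%.
Origin Corovia qualifies under the Astania–Corovia agreement and 5622.63 is covered: preferential rate 2% applies instead.
The additional-duty order on 5622.63 targets Drenovia, not Corovia; it does not apply.
Duty = $11,880.52 × 2% = $237.61.
Line 2 (4302.78, Drenovia, 1,422 kg, $2,787.12):
Base rate for 4302.78 is $3.56/kg.
Duty = 1,422 × $3.56 = $5,062.32.
Line 3 (1324.97, Merland, 2,095 units, $180,002.40):
Base rate for 1324.97 is $1.66/unit.
The additional-duty order on 1324.97 targets Drenovia, not Merland; it does not apply.
Duty = 2,095 × $1.66 = $3,477.70.
Total = $237.61 + $5,062.32 + $3,477.70 = $8,777.63.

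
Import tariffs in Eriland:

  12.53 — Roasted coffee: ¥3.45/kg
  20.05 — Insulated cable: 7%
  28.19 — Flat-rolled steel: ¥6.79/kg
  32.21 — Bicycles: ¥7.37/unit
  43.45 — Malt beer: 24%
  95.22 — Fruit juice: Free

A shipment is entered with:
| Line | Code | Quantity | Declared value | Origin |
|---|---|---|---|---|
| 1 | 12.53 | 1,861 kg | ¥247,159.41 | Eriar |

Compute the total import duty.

Line 1 (12.53, Eriar, 1,861 kg, ¥247,159.41):
Base rate for 12.53 is ¥3.45/kg.
Duty = 1,861 × ¥3.45 = ¥6,420.45.

¥6,420.45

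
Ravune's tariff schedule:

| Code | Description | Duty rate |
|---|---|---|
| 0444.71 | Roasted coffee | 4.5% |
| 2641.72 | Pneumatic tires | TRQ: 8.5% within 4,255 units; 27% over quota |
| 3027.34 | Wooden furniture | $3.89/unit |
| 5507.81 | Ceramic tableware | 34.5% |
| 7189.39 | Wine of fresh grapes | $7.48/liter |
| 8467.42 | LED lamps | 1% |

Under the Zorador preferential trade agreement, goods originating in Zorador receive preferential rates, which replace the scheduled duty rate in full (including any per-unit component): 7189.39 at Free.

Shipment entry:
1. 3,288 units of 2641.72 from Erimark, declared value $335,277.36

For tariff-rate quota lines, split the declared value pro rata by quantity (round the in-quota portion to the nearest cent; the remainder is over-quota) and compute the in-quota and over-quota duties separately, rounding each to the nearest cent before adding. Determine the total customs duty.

$28,498.58

Line 1 (2641.72, Erimark, 3,288 units, $335,277.36):
Code 2641.72 is under a tariff-rate quota (threshold 4,255 units). Quantity 3,288 units is within the quota, so the in-quota rate 8.5% applies to the full value.
Duty = $335,277.36 × 8.5% = $28,498.58.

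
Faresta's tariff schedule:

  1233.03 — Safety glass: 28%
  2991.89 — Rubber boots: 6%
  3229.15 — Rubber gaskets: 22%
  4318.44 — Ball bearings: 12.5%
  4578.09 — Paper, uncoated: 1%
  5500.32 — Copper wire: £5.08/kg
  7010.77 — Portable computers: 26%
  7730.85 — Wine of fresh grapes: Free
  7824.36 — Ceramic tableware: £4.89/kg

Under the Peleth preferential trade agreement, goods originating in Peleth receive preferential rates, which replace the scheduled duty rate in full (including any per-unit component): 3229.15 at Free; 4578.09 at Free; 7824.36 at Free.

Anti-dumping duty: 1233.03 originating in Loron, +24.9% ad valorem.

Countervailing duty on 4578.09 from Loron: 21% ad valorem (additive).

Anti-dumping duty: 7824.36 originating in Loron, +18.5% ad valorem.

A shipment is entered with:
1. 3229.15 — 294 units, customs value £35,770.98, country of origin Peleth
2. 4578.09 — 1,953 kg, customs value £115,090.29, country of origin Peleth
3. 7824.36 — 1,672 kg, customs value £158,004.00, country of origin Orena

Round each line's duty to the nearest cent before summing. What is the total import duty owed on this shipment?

Line 1 (3229.15, Peleth, 294 units, £35,770.98):
Base rate for 3229.15 is 22%.
Origin Peleth qualifies under the Faresta–Peleth agreement and 3229.15 is covered: preferential rate Free applies instead.
Duty = £35,770.98 × 0% = £0.00.
Line 2 (4578.09, Peleth, 1,953 kg, £115,090.29):
Base rate for 4578.09 is 1%.
Origin Peleth qualifies under the Faresta–Peleth agreement and 4578.09 is covered: preferential rate Free applies instead.
The additional-duty order on 4578.09 targets Loron, not Peleth; it does not apply.
Duty = £115,090.29 × 0% = £0.00.
Line 3 (7824.36, Orena, 1,672 kg, £158,004.00):
Base rate for 7824.36 is £4.89/kg.
7824.36 has an FTA preferential rate, but origin Orena is not Peleth; base rate stands.
The additional-duty order on 7824.36 targets Loron, not Orena; it does not apply.
Duty = 1,672 × £4.89 = £8,176.08.
Total = £0.00 + £0.00 + £8,176.08 = £8,176.08.

£8,176.08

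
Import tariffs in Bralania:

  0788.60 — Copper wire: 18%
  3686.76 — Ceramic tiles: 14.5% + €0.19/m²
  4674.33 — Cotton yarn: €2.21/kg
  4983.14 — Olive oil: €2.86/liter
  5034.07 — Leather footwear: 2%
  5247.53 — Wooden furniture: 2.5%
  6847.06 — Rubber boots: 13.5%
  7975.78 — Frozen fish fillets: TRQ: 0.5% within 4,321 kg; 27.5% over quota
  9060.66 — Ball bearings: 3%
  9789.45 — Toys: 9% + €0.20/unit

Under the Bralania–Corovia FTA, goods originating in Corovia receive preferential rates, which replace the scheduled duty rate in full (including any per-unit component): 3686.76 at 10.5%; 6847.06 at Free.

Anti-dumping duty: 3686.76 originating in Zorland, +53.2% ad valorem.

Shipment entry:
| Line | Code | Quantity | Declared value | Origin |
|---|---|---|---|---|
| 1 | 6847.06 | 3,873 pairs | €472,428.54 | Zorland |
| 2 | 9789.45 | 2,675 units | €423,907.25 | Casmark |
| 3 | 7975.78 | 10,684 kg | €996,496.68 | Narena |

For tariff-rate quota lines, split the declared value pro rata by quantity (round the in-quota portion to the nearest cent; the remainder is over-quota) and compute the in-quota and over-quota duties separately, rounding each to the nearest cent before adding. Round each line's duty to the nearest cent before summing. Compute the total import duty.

Line 1 (6847.06, Zorland, 3,873 pairs, €472,428.54):
Base rate for 6847.06 is 13.5%.
6847.06 has an FTA preferential rate, but origin Zorland is not Corovia; base rate stands.
Duty = €472,428.54 × 13.5% = €63,777.85.
Line 2 (9789.45, Casmark, 2,675 units, €423,907.25):
Base rate for 9789.45 is 9% + €0.20/unit.
Duty = €423,907.25 × 9% + 2,675 × €0.20 = €38,686.65.
Line 3 (7975.78, Narena, 10,684 kg, €996,496.68):
Code 7975.78 is under a tariff-rate quota (threshold 4,321 kg). In-quota: 4,321 kg at 0.5%; over-quota: 6,363 kg at 27.5%.
Pro-rata value split: in-quota = €996,496.68 × 4,321/10,684 = €403,019.67; over-quota = €996,496.68 − €403,019.67 = €593,477.01.
In-quota duty = €403,019.67 × 0.5% = €2,015.10. Over-quota duty = €593,477.01 × 27.5% = €163,206.18.
Line duty = €2,015.10 + €163,206.18 = €165,221.28.
Total = €63,777.85 + €38,686.65 + €165,221.28 = €267,685.78.

€267,685.78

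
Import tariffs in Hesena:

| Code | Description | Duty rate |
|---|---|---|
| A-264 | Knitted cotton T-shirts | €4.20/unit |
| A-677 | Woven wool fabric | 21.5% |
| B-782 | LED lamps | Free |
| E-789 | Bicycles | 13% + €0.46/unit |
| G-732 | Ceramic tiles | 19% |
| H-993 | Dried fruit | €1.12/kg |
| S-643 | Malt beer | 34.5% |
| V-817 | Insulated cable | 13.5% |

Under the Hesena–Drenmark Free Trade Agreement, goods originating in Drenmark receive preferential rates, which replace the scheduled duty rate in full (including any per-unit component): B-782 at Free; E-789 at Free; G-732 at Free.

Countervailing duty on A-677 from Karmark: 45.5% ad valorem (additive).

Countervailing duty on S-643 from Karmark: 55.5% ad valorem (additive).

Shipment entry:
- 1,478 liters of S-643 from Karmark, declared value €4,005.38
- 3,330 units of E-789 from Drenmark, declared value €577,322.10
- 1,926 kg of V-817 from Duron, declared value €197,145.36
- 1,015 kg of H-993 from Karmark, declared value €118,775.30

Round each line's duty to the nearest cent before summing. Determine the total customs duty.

Line 1 (S-643, Karmark, 1,478 liters, €4,005.38):
Base rate for S-643 is 34.5%.
Additional duty on S-643 from Karmark: +55.5%. Applied ad valorem rate: 34.5% + 55.5% = 90%.
Duty = €4,005.38 × 90% = €3,604.84.
Line 2 (E-789, Drenmark, 3,330 units, €577,322.10):
Base rate for E-789 is 13% + €0.46/unit.
Origin Drenmark qualifies under the Hesena–Drenmark agreement and E-789 is covered: preferential rate Free applies instead.
Duty = €577,322.10 × 0% = €0.00.
Line 3 (V-817, Duron, 1,926 kg, €197,145.36):
Base rate for V-817 is 13.5%.
Duty = €197,145.36 × 13.5% = €26,614.62.
Line 4 (H-993, Karmark, 1,015 kg, €118,775.30):
Base rate for H-993 is €1.12/kg.
Duty = 1,015 × €1.12 = €1,136.80.
Total = €3,604.84 + €0.00 + €26,614.62 + €1,136.80 = €31,356.26.

€31,356.26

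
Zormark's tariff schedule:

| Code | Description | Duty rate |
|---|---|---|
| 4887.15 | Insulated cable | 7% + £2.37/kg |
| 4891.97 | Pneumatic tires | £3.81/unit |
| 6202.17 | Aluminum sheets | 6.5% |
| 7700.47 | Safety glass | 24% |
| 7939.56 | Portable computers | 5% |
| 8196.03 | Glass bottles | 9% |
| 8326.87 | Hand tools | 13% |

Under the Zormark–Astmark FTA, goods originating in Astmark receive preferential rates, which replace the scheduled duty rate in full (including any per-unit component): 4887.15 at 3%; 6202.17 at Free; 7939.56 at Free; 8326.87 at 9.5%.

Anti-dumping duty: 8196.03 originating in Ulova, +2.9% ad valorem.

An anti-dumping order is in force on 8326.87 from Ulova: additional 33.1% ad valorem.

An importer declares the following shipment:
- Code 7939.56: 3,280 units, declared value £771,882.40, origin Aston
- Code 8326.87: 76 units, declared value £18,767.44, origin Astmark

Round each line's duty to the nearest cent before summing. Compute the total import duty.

Line 1 (7939.56, Aston, 3,280 units, £771,882.40):
Base rate for 7939.56 is 5%.
7939.56 has an FTA preferential rate, but origin Aston is not Astmark; base rate stands.
Duty = £771,882.40 × 5% = £38,594.12.
Line 2 (8326.87, Astmark, 76 units, £18,767.44):
Base rate for 8326.87 is 13%.
Origin Astmark qualifies under the Zormark–Astmark agreement and 8326.87 is covered: preferential rate 9.5% applies instead.
The additional-duty order on 8326.87 targets Ulova, not Astmark; it does not apply.
Duty = £18,767.44 × 9.5% = £1,782.91.
Total = £38,594.12 + £1,782.91 = £40,377.03.

£40,377.03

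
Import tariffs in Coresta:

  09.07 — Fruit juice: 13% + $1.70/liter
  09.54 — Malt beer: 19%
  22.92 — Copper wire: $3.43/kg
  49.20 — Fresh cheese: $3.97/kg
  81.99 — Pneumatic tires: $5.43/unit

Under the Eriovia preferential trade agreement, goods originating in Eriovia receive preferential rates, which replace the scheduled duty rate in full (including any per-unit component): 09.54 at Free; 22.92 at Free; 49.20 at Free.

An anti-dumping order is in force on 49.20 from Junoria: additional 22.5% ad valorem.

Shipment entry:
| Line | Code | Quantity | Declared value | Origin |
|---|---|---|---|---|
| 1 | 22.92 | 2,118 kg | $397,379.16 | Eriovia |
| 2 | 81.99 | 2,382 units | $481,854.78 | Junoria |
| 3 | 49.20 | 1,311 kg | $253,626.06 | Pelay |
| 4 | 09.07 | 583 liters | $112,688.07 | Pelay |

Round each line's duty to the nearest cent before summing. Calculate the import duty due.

Line 1 (22.92, Eriovia, 2,118 kg, $397,379.16):
Base rate for 22.92 is $3.43/kg.
Origin Eriovia qualifies under the Coresta–Eriovia agreement and 22.92 is covered: preferential rate Free applies instead.
Duty = $397,379.16 × 0% = $0.00.
Line 2 (81.99, Junoria, 2,382 units, $481,854.78):
Base rate for 81.99 is $5.43/unit.
Duty = 2,382 × $5.43 = $12,934.26.
Line 3 (49.20, Pelay, 1,311 kg, $253,626.06):
Base rate for 49.20 is $3.97/kg.
49.20 has an FTA preferential rate, but origin Pelay is not Eriovia; base rate stands.
The additional-duty order on 49.20 targets Junoria, not Pelay; it does not apply.
Duty = 1,311 × $3.97 = $5,204.67.
Line 4 (09.07, Pelay, 583 liters, $112,688.07):
Base rate for 09.07 is 13% + $1.70/liter.
Duty = $112,688.07 × 13% + 583 × $1.70 = $15,640.55.
Total = $0.00 + $12,934.26 + $5,204.67 + $15,640.55 = $33,779.48.

$33,779.48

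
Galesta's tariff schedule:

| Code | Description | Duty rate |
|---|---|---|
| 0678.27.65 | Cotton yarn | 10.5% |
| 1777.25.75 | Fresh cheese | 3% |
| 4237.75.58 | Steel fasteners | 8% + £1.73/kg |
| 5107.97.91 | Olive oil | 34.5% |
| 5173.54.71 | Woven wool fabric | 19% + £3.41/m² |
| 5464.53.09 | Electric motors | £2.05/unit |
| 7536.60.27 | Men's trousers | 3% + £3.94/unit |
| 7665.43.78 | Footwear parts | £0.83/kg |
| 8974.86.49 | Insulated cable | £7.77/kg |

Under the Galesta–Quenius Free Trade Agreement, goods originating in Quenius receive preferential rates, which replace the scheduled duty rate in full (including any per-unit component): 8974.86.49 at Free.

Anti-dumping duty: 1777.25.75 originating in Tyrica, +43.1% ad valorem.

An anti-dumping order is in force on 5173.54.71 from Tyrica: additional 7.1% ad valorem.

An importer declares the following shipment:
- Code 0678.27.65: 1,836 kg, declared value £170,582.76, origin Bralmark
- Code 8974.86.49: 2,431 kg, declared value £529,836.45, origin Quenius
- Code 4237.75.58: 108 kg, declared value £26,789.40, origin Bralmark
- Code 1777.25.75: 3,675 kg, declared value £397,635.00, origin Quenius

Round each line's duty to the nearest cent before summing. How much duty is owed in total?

£32,170.23

Line 1 (0678.27.65, Bralmark, 1,836 kg, £170,582.76):
Base rate for 0678.27.65 is 10.5%.
Duty = £170,582.76 × 10.5% = £17,911.19.
Line 2 (8974.86.49, Quenius, 2,431 kg, £529,836.45):
Base rate for 8974.86.49 is £7.77/kg.
Origin Quenius qualifies under the Galesta–Quenius agreement and 8974.86.49 is covered: preferential rate Free applies instead.
Duty = £529,836.45 × 0% = £0.00.
Line 3 (4237.75.58, Bralmark, 108 kg, £26,789.40):
Base rate for 4237.75.58 is 8% + £1.73/kg.
Duty = £26,789.40 × 8% + 108 × £1.73 = £2,329.99.
Line 4 (1777.25.75, Quenius, 3,675 kg, £397,635.00):
Base rate for 1777.25.75 is 3%.
Origin Quenius is the FTA partner but 1777.25.75 is not on the preference list; base rate stands.
The additional-duty order on 1777.25.75 targets Tyrica, not Quenius; it does not apply.
Duty = £397,635.00 × 3% = £11,929.05.
Total = £17,911.19 + £0.00 + £2,329.99 + £11,929.05 = £32,170.23.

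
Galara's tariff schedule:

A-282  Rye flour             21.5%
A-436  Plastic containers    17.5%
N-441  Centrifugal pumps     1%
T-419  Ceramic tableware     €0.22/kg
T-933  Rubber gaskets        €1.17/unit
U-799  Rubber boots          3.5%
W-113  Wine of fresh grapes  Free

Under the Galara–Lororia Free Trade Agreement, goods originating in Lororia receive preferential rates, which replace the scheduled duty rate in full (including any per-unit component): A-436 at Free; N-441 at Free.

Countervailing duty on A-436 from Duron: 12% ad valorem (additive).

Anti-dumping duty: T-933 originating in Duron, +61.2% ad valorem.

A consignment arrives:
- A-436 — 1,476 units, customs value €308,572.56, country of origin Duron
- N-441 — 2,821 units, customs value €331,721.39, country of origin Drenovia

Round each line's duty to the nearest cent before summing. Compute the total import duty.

Line 1 (A-436, Duron, 1,476 units, €308,572.56):
Base rate for A-436 is 17.5%.
A-436 has an FTA preferential rate, but origin Duron is not Lororia; base rate stands.
Additional duty on A-436 from Duron: +12%. Applied ad valorem rate: 17.5% + 12% = 29.5%.
Duty = €308,572.56 × 29.5% = €91,028.91.
Line 2 (N-441, Drenovia, 2,821 units, €331,721.39):
Base rate for N-441 is 1%.
N-441 has an FTA preferential rate, but origin Drenovia is not Lororia; base rate stands.
Duty = €331,721.39 × 1% = €3,317.21.
Total = €91,028.91 + €3,317.21 = €94,346.12.

€94,346.12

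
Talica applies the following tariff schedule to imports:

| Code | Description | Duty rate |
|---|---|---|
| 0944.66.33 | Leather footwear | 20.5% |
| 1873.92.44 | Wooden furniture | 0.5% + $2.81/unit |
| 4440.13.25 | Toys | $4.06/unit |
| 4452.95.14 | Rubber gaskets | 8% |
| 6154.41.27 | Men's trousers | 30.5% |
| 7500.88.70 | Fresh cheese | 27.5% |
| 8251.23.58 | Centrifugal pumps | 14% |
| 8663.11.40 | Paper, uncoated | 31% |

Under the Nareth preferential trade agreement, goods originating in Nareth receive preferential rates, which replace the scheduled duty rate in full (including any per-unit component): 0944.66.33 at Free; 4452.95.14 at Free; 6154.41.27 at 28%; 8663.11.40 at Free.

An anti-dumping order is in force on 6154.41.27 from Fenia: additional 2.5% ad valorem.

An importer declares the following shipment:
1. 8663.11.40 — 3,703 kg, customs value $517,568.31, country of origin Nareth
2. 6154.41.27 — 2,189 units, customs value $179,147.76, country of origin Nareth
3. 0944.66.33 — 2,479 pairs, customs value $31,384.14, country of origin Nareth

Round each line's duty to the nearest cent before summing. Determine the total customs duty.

Line 1 (8663.11.40, Nareth, 3,703 kg, $517,568.31):
Base rate for 8663.11.40 is 31%.
Origin Nareth qualifies under the Talica–Nareth agreement and 8663.11.40 is covered: preferential rate Free applies instead.
Duty = $517,568.31 × 0% = $0.00.
Line 2 (6154.41.27, Nareth, 2,189 units, $179,147.76):
Base rate for 6154.41.27 is 30.5%.
Origin Nareth qualifies under the Talica–Nareth agreement and 6154.41.27 is covered: preferential rate 28% applies instead.
The additional-duty order on 6154.41.27 targets Fenia, not Nareth; it does not apply.
Duty = $179,147.76 × 28% = $50,161.37.
Line 3 (0944.66.33, Nareth, 2,479 pairs, $31,384.14):
Base rate for 0944.66.33 is 20.5%.
Origin Nareth qualifies under the Talica–Nareth agreement and 0944.66.33 is covered: preferential rate Free applies instead.
Duty = $31,384.14 × 0% = $0.00.
Total = $0.00 + $50,161.37 + $0.00 = $50,161.37.

$50,161.37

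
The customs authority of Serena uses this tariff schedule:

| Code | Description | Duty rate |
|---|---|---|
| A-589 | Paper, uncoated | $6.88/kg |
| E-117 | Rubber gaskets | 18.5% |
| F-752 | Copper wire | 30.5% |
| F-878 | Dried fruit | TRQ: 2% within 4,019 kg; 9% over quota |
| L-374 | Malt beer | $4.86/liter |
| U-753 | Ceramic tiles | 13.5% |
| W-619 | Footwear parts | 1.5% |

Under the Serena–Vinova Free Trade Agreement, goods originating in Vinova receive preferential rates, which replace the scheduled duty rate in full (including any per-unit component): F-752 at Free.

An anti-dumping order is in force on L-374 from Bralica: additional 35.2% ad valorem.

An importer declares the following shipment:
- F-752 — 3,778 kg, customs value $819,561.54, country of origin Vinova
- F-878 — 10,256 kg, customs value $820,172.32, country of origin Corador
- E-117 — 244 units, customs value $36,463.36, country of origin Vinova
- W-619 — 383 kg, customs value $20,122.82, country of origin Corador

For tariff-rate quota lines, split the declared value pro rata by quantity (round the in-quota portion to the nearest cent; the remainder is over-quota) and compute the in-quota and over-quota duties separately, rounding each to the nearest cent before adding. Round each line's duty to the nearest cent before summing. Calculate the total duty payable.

Line 1 (F-752, Vinova, 3,778 kg, $819,561.54):
Base rate for F-752 is 30.5%.
Origin Vinova qualifies under the Serena–Vinova agreement and F-752 is covered: preferential rate Free applies instead.
Duty = $819,561.54 × 0% = $0.00.
Line 2 (F-878, Corador, 10,256 kg, $820,172.32):
Code F-878 is under a tariff-rate quota (threshold 4,019 kg). In-quota: 4,019 kg at 2%; over-quota: 6,237 kg at 9%.
Pro-rata value split: in-quota = $820,172.32 × 4,019/10,256 = $321,399.43; over-quota = $820,172.32 − $321,399.43 = $498,772.89.
In-quota duty = $321,399.43 × 2% = $6,427.99. Over-quota duty = $498,772.89 × 9% = $44,889.56.
Line duty = $6,427.99 + $44,889.56 = $51,317.55.
Line 3 (E-117, Vinova, 244 units, $36,463.36):
Base rate for E-117 is 18.5%.
Origin Vinova is the FTA partner but E-117 is not on the preference list; base rate stands.
Duty = $36,463.36 × 18.5% = $6,745.72.
Line 4 (W-619, Corador, 383 kg, $20,122.82):
Base rate for W-619 is 1.5%.
Duty = $20,122.82 × 1.5% = $301.84.
Total = $0.00 + $51,317.55 + $6,745.72 + $301.84 = $58,365.11.

$58,365.11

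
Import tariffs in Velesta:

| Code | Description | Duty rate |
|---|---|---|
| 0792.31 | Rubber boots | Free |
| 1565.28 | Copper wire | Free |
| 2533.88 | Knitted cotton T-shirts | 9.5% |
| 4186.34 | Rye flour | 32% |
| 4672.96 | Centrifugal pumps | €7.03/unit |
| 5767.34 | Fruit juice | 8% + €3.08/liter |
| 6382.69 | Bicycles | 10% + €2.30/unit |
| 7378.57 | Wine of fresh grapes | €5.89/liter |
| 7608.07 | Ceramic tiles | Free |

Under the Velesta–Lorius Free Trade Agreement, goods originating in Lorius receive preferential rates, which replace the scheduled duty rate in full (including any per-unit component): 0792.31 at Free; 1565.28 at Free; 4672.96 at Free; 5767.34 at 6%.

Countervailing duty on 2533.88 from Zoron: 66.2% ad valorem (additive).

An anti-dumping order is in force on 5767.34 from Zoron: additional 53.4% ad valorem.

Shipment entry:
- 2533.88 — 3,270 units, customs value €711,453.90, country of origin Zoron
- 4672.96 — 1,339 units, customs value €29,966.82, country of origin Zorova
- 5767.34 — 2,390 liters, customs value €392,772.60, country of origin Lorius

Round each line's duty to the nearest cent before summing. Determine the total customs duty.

€571,550.13

Line 1 (2533.88, Zoron, 3,270 units, €711,453.90):
Base rate for 2533.88 is 9.5%.
Additional duty on 2533.88 from Zoron: +66.2%. Applied ad valorem rate: 9.5% + 66.2% = 75.7%.
Duty = €711,453.90 × 75.7% = €538,570.60.
Line 2 (4672.96, Zorova, 1,339 units, €29,966.82):
Base rate for 4672.96 is €7.03/unit.
4672.96 has an FTA preferential rate, but origin Zorova is not Lorius; base rate stands.
Duty = 1,339 × €7.03 = €9,413.17.
Line 3 (5767.34, Lorius, 2,390 liters, €392,772.60):
Base rate for 5767.34 is 8% + €3.08/liter.
Origin Lorius qualifies under the Velesta–Lorius agreement and 5767.34 is covered: preferential rate 6% applies instead.
The additional-duty order on 5767.34 targets Zoron, not Lorius; it does not apply.
Duty = €392,772.60 × 6% = €23,566.36.
Total = €538,570.60 + €9,413.17 + €23,566.36 = €571,550.13.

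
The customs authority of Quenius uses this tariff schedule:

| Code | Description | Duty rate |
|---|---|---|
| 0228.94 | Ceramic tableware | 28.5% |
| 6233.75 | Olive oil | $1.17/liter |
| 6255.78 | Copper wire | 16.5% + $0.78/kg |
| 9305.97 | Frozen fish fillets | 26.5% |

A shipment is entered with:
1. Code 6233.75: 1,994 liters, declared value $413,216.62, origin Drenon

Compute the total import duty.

Line 1 (6233.75, Drenon, 1,994 liters, $413,216.62):
Base rate for 6233.75 is $1.17/liter.
Duty = 1,994 × $1.17 = $2,332.98.

$2,332.98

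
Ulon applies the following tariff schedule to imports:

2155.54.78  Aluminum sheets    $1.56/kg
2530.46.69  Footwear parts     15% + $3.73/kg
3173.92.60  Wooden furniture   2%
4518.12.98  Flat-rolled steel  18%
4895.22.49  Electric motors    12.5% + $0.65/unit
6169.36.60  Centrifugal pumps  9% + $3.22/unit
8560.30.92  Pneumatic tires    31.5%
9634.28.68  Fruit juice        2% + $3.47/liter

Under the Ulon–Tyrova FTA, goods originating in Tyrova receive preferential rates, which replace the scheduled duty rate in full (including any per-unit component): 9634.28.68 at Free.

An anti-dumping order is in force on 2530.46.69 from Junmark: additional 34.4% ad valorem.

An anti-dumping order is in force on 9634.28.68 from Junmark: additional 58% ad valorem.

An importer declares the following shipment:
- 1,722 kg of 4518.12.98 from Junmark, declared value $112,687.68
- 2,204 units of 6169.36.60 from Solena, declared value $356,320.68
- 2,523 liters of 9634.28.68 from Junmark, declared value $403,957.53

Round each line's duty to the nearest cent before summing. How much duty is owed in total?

Line 1 (4518.12.98, Junmark, 1,722 kg, $112,687.68):
Base rate for 4518.12.98 is 18%.
Duty = $112,687.68 × 18% = $20,283.78.
Line 2 (6169.36.60, Solena, 2,204 units, $356,320.68):
Base rate for 6169.36.60 is 9% + $3.22/unit.
Duty = $356,320.68 × 9% + 2,204 × $3.22 = $39,165.74.
Line 3 (9634.28.68, Junmark, 2,523 liters, $403,957.53):
Base rate for 9634.28.68 is 2% + $3.47/liter.
9634.28.68 has an FTA preferential rate, but origin Junmark is not Tyrova; base rate stands.
Additional duty on 9634.28.68 from Junmark: +58%. Applied ad valorem rate: 2% + 58% = 60%.
Duty = $403,957.53 × 60% + 2,523 × $3.47 = $251,129.33.
Total = $20,283.78 + $39,165.74 + $251,129.33 = $310,578.85.

$310,578.85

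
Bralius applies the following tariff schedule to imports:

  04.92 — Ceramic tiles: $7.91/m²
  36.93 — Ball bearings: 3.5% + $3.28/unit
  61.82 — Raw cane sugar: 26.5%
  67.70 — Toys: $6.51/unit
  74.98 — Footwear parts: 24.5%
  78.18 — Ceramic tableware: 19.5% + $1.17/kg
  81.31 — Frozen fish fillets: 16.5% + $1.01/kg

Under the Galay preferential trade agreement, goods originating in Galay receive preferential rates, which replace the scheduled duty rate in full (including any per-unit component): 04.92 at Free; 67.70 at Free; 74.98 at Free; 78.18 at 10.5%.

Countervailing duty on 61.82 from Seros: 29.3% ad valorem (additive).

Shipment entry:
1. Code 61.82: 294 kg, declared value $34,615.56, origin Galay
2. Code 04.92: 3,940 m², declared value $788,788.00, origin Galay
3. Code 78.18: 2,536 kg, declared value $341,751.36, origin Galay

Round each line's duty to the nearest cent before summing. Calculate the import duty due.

$45,057.01

Line 1 (61.82, Galay, 294 kg, $34,615.56):
Base rate for 61.82 is 26.5%.
Origin Galay is the FTA partner but 61.82 is not on the preference list; base rate stands.
The additional-duty order on 61.82 targets Seros, not Galay; it does not apply.
Duty = $34,615.56 × 26.5% = $9,173.12.
Line 2 (04.92, Galay, 3,940 m², $788,788.00):
Base rate for 04.92 is $7.91/m².
Origin Galay qualifies under the Bralius–Galay agreement and 04.92 is covered: preferential rate Free applies instead.
Duty = $788,788.00 × 0% = $0.00.
Line 3 (78.18, Galay, 2,536 kg, $341,751.36):
Base rate for 78.18 is 19.5% + $1.17/kg.
Origin Galay qualifies under the Bralius–Galay agreement and 78.18 is covered: preferential rate 10.5% applies instead.
Duty = $341,751.36 × 10.5% = $35,883.89.
Total = $9,173.12 + $0.00 + $35,883.89 = $45,057.01.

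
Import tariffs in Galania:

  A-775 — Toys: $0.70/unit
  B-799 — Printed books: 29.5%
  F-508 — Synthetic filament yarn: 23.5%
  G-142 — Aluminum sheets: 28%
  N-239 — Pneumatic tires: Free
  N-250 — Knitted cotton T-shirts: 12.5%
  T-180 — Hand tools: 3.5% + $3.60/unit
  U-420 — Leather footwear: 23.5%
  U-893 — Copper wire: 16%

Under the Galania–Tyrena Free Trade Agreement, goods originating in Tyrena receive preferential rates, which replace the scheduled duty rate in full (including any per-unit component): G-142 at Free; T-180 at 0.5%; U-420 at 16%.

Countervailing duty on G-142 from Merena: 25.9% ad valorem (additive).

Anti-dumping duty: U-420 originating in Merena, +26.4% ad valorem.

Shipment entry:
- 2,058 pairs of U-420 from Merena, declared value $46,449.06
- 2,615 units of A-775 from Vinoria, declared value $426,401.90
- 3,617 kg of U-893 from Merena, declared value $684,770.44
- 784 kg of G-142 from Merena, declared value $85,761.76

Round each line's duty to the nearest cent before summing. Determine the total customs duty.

Line 1 (U-420, Merena, 2,058 pairs, $46,449.06):
Base rate for U-420 is 23.5%.
U-420 has an FTA preferential rate, but origin Merena is not Tyrena; base rate stands.
Additional duty on U-420 from Merena: +26.4%. Applied ad valorem rate: 23.5% + 26.4% = 49.9%.
Duty = $46,449.06 × 49.9% = $23,178.08.
Line 2 (A-775, Vinoria, 2,615 units, $426,401.90):
Base rate for A-775 is $0.70/unit.
Duty = 2,615 × $0.70 = $1,830.50.
Line 3 (U-893, Merena, 3,617 kg, $684,770.44):
Base rate for U-893 is 16%.
Duty = $684,770.44 × 16% = $109,563.27.
Line 4 (G-142, Merena, 784 kg, $85,761.76):
Base rate for G-142 is 28%.
G-142 has an FTA preferential rate, but origin Merena is not Tyrena; base rate stands.
Additional duty on G-142 from Merena: +25.9%. Applied ad valorem rate: 28% + 25.9% = 53.9%.
Duty = $85,761.76 × 53.9% = $46,225.59.
Total = $23,178.08 + $1,830.50 + $109,563.27 + $46,225.59 = $180,797.44.

$180,797.44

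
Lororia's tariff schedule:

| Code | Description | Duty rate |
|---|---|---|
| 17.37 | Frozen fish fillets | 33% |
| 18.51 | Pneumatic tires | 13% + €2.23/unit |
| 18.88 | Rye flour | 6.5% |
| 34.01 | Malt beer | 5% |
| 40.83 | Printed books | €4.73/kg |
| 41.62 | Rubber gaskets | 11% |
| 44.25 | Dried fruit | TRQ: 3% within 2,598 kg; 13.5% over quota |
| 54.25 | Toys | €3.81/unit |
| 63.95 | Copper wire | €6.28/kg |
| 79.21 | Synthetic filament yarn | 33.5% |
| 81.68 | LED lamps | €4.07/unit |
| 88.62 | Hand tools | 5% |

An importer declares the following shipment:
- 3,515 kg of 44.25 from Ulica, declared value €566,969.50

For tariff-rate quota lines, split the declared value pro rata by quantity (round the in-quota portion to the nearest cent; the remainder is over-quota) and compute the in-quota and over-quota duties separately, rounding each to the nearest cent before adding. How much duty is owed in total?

€32,539.85

Line 1 (44.25, Ulica, 3,515 kg, €566,969.50):
Code 44.25 is under a tariff-rate quota (threshold 2,598 kg). In-quota: 2,598 kg at 3%; over-quota: 917 kg at 13.5%.
Pro-rata value split: in-quota = €566,969.50 × 2,598/3,515 = €419,057.40; over-quota = €566,969.50 − €419,057.40 = €147,912.10.
In-quota duty = €419,057.40 × 3% = €12,571.72. Over-quota duty = €147,912.10 × 13.5% = €19,968.13.
Line duty = €12,571.72 + €19,968.13 = €32,539.85.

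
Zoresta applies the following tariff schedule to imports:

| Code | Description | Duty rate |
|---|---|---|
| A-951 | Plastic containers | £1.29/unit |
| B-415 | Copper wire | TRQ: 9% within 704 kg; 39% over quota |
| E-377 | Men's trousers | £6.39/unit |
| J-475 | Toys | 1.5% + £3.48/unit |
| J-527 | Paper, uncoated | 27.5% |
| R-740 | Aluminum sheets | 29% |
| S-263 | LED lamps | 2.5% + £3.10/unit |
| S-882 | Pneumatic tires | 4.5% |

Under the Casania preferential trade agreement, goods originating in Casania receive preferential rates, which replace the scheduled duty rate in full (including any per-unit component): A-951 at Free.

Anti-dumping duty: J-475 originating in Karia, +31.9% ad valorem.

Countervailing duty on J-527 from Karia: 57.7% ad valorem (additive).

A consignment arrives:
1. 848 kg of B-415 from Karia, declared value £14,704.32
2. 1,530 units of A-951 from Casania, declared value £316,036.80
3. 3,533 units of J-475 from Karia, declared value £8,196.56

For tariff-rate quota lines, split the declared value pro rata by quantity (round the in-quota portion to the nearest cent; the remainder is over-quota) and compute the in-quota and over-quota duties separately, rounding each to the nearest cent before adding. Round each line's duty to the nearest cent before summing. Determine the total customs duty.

Line 1 (B-415, Karia, 848 kg, £14,704.32):
Code B-415 is under a tariff-rate quota (threshold 704 kg). In-quota: 704 kg at 9%; over-quota: 144 kg at 39%.
Pro-rata value split: in-quota = £14,704.32 × 704/848 = £12,207.36; over-quota = £14,704.32 − £12,207.36 = £2,496.96.
In-quota duty = £12,207.36 × 9% = £1,098.66. Over-quota duty = £2,496.96 × 39% = £973.81.
Line duty = £1,098.66 + £973.81 = £2,072.47.
Line 2 (A-951, Casania, 1,530 units, £316,036.80):
Base rate for A-951 is £1.29/unit.
Origin Casania qualifies under the Zoresta–Casania agreement and A-951 is covered: preferential rate Free applies instead.
Duty = £316,036.80 × 0% = £0.00.
Line 3 (J-475, Karia, 3,533 units, £8,196.56):
Base rate for J-475 is 1.5% + £3.48/unit.
Additional duty on J-475 from Karia: +31.9%. Applied ad valorem rate: 1.5% + 31.9% = 33.4%.
Duty = £8,196.56 × 33.4% + 3,533 × £3.48 = £15,032.49.
Total = £2,072.47 + £0.00 + £15,032.49 = £17,104.96.

£17,104.96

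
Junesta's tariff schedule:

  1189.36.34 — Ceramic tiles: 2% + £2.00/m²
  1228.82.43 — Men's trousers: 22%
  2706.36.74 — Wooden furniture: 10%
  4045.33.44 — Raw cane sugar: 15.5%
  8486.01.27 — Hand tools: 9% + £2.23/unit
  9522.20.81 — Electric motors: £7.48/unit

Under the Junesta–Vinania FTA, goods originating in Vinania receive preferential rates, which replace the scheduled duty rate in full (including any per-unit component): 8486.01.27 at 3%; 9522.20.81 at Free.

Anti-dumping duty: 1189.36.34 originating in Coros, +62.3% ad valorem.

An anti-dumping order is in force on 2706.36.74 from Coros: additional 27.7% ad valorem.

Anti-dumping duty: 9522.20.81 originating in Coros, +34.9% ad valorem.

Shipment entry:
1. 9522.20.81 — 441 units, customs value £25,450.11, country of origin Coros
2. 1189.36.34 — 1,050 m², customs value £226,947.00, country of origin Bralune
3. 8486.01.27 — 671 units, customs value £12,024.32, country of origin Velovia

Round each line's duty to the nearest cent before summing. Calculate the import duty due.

£21,398.23

Line 1 (9522.20.81, Coros, 441 units, £25,450.11):
Base rate for 9522.20.81 is £7.48/unit.
9522.20.81 has an FTA preferential rate, but origin Coros is not Vinania; base rate stands.
Additional duty on 9522.20.81 from Coros: +34.9% ad valorem. Applied ad valorem rate = 34.9%.
Duty = £25,450.11 × 34.9% + 441 × £7.48 = £12,180.77.
Line 2 (1189.36.34, Bralune, 1,050 m², £226,947.00):
Base rate for 1189.36.34 is 2% + £2.00/m².
The additional-duty order on 1189.36.34 targets Coros, not Bralune; it does not apply.
Duty = £226,947.00 × 2% + 1,050 × £2.00 = £6,638.94.
Line 3 (8486.01.27, Velovia, 671 units, £12,024.32):
Base rate for 8486.01.27 is 9% + £2.23/unit.
8486.01.27 has an FTA preferential rate, but origin Velovia is not Vinania; base rate stands.
Duty = £12,024.32 × 9% + 671 × £2.23 = £2,578.52.
Total = £12,180.77 + £6,638.94 + £2,578.52 = £21,398.23.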